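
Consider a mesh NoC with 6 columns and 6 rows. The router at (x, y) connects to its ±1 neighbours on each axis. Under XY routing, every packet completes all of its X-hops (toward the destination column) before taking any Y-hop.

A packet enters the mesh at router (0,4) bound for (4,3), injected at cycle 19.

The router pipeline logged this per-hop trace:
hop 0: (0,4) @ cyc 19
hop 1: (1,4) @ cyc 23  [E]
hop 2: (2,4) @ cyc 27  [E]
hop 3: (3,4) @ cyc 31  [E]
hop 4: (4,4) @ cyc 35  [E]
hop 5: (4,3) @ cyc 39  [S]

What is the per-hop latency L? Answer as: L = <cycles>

From hop 0 (19) to hop 1 (23): +4 cycles.
Per-hop latency L = Δcyc = 4.

L = 4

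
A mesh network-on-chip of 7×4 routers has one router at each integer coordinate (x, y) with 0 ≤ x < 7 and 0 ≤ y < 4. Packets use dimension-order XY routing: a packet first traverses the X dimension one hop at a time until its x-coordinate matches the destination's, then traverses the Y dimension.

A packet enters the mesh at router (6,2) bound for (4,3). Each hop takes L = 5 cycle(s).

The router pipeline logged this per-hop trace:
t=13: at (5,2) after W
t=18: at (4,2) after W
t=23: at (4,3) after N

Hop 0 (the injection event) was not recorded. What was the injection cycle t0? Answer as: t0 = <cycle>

t0 = 8

cyc[1] = 13 and cyc[k] = t0 + k·L for every k.
Therefore t0 = 13 − L = 8.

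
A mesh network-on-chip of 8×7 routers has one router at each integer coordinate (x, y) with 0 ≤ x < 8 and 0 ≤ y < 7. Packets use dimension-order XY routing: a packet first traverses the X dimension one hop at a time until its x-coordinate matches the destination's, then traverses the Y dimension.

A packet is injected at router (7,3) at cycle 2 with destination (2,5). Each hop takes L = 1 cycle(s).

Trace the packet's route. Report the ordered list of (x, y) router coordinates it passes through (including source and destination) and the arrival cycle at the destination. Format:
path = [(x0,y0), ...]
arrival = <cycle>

  0. router=(7,3) cycle=2 (inject)
  1. router=(6,3) cycle=3 dir=W
  2. router=(5,3) cycle=4 dir=W
  3. router=(4,3) cycle=5 dir=W
  4. router=(3,3) cycle=6 dir=W
  5. router=(2,3) cycle=7 dir=W
  6. router=(2,4) cycle=8 dir=N
  7. router=(2,5) cycle=9 dir=N

path = [(7,3), (6,3), (5,3), (4,3), (3,3), (2,3), (2,4), (2,5)]
arrival = 9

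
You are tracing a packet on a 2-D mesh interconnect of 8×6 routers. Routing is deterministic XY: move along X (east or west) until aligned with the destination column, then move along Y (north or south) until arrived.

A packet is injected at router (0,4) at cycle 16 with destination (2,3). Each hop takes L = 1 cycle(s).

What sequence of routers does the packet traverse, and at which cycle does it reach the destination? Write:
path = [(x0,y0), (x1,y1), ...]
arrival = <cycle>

#0 — 0,4 | c16
#1 — 1,4 | c17 | E
#2 — 2,4 | c18 | E
#3 — 2,3 | c19 | S

path = [(0,4), (1,4), (2,4), (2,3)]
arrival = 19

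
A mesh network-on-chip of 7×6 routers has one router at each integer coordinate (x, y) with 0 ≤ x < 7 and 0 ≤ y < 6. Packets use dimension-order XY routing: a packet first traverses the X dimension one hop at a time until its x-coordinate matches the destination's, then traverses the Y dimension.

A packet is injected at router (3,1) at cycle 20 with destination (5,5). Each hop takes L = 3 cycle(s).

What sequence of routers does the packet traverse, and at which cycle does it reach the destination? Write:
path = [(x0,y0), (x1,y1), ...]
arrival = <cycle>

src (3,1)  cyc=20
E→(4,1)  cyc=23
E→(5,1)  cyc=26
N→(5,2)  cyc=29
N→(5,3)  cyc=32
N→(5,4)  cyc=35
N→(5,5)  cyc=38

path = [(3,1), (4,1), (5,1), (5,2), (5,3), (5,4), (5,5)]
arrival = 38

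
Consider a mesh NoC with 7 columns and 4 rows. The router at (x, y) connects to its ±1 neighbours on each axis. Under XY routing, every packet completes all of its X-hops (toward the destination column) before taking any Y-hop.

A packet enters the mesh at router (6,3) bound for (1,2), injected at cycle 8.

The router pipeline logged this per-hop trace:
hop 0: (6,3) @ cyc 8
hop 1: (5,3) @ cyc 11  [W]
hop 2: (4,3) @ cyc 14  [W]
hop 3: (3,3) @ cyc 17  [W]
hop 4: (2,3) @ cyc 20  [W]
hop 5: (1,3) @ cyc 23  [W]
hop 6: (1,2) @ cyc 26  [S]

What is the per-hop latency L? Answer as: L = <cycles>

From hop 0 (8) to hop 1 (11): +3 cycles.
Each hop adds L, hence L = 3.

L = 3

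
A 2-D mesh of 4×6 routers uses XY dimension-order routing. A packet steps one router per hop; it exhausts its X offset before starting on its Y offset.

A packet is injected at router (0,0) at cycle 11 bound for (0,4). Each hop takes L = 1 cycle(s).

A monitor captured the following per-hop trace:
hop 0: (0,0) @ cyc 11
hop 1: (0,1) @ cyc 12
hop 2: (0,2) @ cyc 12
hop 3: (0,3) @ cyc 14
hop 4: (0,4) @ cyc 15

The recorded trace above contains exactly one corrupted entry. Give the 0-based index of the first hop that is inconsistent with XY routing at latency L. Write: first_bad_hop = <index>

[1] (+0,+1) / 1c ⇒ ok
[2] (+0,+1) / 0c ⇒ BAD: Δcyc=0≠L

first_bad_hop = 2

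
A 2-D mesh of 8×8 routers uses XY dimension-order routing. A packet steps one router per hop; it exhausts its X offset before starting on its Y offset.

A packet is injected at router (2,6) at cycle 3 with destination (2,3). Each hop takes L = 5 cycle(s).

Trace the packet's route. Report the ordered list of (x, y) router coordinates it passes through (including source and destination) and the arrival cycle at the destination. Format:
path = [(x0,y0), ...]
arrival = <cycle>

  0. router=(2,6) cycle=3 (inject)
  1. router=(2,5) cycle=8 dir=S
  2. router=(2,4) cycle=13 dir=S
  3. router=(2,3) cycle=18 dir=S

path = [(2,6), (2,5), (2,4), (2,3)]
arrival = 18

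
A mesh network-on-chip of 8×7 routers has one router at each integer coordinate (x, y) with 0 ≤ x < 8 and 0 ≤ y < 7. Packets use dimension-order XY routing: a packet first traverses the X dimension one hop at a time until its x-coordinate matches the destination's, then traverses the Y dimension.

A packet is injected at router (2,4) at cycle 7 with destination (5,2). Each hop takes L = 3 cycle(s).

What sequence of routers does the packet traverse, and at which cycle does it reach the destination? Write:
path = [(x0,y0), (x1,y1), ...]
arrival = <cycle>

path = [(2,4), (3,4), (4,4), (5,4), (5,3), (5,2)]
arrival = 22

t=7: at (2,4)
t=10: at (3,4) after E
t=13: at (4,4) after E
t=16: at (5,4) after E
t=19: at (5,3) after S
t=22: at (5,2) after S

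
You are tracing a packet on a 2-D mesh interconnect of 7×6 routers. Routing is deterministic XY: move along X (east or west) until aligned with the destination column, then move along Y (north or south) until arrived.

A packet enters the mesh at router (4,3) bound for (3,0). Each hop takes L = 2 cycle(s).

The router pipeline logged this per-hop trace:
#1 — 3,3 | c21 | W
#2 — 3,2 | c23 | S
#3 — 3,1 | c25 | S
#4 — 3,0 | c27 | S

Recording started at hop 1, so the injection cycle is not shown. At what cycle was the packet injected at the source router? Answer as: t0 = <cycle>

t0 = 19

Hop 1 reached at cycle 21; hop k is at t0 + k·L.
So t0 = 21 − 1·2 = 19.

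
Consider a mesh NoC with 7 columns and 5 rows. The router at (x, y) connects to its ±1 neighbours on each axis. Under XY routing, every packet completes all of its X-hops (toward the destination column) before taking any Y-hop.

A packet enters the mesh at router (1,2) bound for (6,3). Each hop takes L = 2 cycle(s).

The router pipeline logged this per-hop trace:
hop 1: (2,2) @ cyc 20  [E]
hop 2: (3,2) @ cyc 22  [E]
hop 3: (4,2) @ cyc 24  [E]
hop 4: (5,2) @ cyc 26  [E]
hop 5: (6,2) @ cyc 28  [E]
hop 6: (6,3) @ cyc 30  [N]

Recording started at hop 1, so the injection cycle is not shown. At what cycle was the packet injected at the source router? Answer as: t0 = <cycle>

At hop 1 the cycle is 20; in general cyc_k = t0 + kL.
Subtract one hop: t0 = 20 − 2 = 18.

t0 = 18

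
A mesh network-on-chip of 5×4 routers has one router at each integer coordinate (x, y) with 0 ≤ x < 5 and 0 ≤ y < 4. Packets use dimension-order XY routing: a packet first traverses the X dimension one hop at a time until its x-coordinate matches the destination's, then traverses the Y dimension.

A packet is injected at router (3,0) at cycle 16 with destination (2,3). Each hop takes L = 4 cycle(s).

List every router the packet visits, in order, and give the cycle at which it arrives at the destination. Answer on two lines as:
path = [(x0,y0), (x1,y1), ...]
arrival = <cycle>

#0 — 3,0 | c16
#1 — 2,0 | c20 | W
#2 — 2,1 | c24 | N
#3 — 2,2 | c28 | N
#4 — 2,3 | c32 | N

path = [(3,0), (2,0), (2,1), (2,2), (2,3)]
arrival = 32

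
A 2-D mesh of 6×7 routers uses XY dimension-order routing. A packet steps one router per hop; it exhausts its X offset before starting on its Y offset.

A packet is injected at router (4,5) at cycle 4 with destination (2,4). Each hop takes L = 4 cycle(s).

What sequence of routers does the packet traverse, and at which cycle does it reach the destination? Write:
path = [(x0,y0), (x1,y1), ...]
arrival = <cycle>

path = [(4,5), (3,5), (2,5), (2,4)]
arrival = 16

[0] x=4 y=5 t=4
[1] x=3 y=5 t=8 →W
[2] x=2 y=5 t=12 →W
[3] x=2 y=4 t=16 →S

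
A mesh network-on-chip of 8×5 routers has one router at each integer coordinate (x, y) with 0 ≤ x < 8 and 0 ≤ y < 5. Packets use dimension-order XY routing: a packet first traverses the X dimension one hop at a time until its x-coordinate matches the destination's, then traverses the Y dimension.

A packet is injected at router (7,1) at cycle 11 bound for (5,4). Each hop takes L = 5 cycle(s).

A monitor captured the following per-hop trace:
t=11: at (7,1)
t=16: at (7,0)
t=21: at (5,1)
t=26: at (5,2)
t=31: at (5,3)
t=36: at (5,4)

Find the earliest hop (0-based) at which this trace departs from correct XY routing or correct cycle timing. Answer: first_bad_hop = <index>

check 1→ d=(0,-1) cyc+5: BAD: Y-move but x=7≠5

first_bad_hop = 1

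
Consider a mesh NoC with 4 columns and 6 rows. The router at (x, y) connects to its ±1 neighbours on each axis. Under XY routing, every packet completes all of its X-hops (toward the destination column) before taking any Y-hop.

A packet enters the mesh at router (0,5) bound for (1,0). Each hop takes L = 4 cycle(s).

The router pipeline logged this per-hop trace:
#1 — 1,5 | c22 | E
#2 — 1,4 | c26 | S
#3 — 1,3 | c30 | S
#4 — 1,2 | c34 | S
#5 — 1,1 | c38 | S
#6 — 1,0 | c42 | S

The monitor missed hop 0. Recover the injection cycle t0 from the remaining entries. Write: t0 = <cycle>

t0 = 18

The first recorded entry is hop 1 at cycle 22.
Subtract one hop: t0 = 22 − 4 = 18.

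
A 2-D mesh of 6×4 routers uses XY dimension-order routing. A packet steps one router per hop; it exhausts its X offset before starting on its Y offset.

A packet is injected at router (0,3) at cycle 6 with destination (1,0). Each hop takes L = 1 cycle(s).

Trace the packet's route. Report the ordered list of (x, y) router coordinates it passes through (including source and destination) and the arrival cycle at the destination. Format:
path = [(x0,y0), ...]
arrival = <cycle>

hop 0: (0,3) @ cyc 6
hop 1: (1,3) @ cyc 7  [E]
hop 2: (1,2) @ cyc 8  [S]
hop 3: (1,1) @ cyc 9  [S]
hop 4: (1,0) @ cyc 10  [S]

path = [(0,3), (1,3), (1,2), (1,1), (1,0)]
arrival = 10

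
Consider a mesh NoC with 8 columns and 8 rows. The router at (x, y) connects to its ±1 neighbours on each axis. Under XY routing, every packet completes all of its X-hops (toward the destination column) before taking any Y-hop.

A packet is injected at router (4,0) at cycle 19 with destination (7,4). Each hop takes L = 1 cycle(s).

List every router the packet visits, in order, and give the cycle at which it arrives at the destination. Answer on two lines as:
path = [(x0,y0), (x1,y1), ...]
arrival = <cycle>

src (4,0)  cyc=19
E→(5,0)  cyc=20
E→(6,0)  cyc=21
E→(7,0)  cyc=22
N→(7,1)  cyc=23
N→(7,2)  cyc=24
N→(7,3)  cyc=25
N→(7,4)  cyc=26

path = [(4,0), (5,0), (6,0), (7,0), (7,1), (7,2), (7,3), (7,4)]
arrival = 26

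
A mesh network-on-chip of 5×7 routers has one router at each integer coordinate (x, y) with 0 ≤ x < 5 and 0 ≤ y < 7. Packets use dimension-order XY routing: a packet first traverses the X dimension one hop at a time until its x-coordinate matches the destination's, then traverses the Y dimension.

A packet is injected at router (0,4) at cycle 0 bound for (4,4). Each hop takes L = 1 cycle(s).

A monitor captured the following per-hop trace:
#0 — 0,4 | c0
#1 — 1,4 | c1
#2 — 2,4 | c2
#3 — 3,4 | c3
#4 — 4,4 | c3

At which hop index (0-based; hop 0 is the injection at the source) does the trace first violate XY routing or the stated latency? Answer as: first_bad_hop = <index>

check 1→ d=(1,0) cyc+1: ok
check 2→ d=(1,0) cyc+1: ok
check 3→ d=(1,0) cyc+1: ok
check 4→ d=(1,0) cyc+0: BAD: Δcyc=0≠L

first_bad_hop = 4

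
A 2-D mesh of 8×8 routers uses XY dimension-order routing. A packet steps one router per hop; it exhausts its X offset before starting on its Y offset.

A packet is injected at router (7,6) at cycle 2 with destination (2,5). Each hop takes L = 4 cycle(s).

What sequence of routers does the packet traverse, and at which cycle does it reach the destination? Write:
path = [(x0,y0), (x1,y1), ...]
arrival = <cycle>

path = [(7,6), (6,6), (5,6), (4,6), (3,6), (2,6), (2,5)]
arrival = 26

#0 — 7,6 | c2
#1 — 6,6 | c6 | W
#2 — 5,6 | c10 | W
#3 — 4,6 | c14 | W
#4 — 3,6 | c18 | W
#5 — 2,6 | c22 | W
#6 — 2,5 | c26 | S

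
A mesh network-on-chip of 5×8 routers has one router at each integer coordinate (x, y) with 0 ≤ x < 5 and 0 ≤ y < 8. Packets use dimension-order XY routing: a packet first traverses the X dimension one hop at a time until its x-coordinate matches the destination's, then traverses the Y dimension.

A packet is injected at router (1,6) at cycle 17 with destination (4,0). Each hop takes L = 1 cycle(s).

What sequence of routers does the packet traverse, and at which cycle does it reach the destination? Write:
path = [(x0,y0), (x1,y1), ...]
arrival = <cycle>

#0 — 1,6 | c17
#1 — 2,6 | c18 | E
#2 — 3,6 | c19 | E
#3 — 4,6 | c20 | E
#4 — 4,5 | c21 | S
#5 — 4,4 | c22 | S
#6 — 4,3 | c23 | S
#7 — 4,2 | c24 | S
#8 — 4,1 | c25 | S
#9 — 4,0 | c26 | S

path = [(1,6), (2,6), (3,6), (4,6), (4,5), (4,4), (4,3), (4,2), (4,1), (4,0)]
arrival = 26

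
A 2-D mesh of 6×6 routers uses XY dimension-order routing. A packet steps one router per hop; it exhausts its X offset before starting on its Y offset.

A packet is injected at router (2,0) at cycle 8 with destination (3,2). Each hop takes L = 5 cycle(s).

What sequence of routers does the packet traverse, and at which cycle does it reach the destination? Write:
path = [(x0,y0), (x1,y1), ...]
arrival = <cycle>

t=8: at (2,0)
t=13: at (3,0) after E
t=18: at (3,1) after N
t=23: at (3,2) after N

path = [(2,0), (3,0), (3,1), (3,2)]
arrival = 23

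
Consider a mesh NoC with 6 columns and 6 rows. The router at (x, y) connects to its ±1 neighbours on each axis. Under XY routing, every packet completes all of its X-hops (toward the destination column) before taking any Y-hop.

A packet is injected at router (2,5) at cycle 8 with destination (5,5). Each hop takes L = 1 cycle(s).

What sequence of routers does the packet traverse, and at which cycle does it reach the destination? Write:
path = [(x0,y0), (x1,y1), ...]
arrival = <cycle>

t=8: at (2,5)
t=9: at (3,5) after E
t=10: at (4,5) after E
t=11: at (5,5) after E

path = [(2,5), (3,5), (4,5), (5,5)]
arrival = 11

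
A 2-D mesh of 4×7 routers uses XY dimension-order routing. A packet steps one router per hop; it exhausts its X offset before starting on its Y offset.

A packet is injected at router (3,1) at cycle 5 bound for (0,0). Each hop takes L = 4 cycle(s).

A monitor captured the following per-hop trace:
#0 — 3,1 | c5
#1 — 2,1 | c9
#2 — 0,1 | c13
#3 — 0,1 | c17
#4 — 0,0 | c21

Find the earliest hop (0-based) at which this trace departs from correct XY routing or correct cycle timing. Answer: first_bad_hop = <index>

first_bad_hop = 2

[1] (-1,+0) / 4c ⇒ ok
[2] (-2,+0) / 4c ⇒ BAD: non-unit step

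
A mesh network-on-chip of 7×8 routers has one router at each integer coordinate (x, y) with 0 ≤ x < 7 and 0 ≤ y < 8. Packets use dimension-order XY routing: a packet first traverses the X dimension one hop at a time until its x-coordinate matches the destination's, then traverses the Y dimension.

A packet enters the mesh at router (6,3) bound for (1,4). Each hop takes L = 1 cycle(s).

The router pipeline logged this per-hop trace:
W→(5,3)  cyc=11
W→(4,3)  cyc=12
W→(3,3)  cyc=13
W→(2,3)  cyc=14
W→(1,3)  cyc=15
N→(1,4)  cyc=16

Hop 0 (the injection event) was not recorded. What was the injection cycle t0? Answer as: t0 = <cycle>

Hop 1 reached at cycle 11; hop k is at t0 + k·L.
Subtract one hop: t0 = 11 − 1 = 10.

t0 = 10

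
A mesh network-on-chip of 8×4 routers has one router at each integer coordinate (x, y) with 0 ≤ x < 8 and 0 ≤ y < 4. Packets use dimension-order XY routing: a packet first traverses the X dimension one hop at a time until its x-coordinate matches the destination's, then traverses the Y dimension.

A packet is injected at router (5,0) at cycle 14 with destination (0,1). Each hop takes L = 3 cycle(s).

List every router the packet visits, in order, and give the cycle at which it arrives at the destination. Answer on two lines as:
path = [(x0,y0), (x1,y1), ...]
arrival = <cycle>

path = [(5,0), (4,0), (3,0), (2,0), (1,0), (0,0), (0,1)]
arrival = 32

#0 — 5,0 | c14
#1 — 4,0 | c17 | W
#2 — 3,0 | c20 | W
#3 — 2,0 | c23 | W
#4 — 1,0 | c26 | W
#5 — 0,0 | c29 | W
#6 — 0,1 | c32 | N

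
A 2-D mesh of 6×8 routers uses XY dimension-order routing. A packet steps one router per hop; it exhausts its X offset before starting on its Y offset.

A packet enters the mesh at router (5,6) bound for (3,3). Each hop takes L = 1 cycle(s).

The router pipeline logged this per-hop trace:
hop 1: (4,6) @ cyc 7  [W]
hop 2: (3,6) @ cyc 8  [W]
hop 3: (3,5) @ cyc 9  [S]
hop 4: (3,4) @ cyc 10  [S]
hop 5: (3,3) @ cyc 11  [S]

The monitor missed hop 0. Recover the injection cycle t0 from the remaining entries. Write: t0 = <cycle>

t0 = 6

cyc[1] = 7 and cyc[k] = t0 + k·L for every k.
So t0 = 7 − 1·1 = 6.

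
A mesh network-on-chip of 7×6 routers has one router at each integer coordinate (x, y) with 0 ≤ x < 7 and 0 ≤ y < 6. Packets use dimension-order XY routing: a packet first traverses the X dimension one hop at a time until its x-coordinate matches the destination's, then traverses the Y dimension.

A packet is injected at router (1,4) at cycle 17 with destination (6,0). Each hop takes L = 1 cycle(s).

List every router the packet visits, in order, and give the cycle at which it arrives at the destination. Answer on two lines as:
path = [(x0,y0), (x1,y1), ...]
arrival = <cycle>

path = [(1,4), (2,4), (3,4), (4,4), (5,4), (6,4), (6,3), (6,2), (6,1), (6,0)]
arrival = 26

t=17: at (1,4)
t=18: at (2,4) after E
t=19: at (3,4) after E
t=20: at (4,4) after E
t=21: at (5,4) after E
t=22: at (6,4) after E
t=23: at (6,3) after S
t=24: at (6,2) after S
t=25: at (6,1) after S
t=26: at (6,0) after S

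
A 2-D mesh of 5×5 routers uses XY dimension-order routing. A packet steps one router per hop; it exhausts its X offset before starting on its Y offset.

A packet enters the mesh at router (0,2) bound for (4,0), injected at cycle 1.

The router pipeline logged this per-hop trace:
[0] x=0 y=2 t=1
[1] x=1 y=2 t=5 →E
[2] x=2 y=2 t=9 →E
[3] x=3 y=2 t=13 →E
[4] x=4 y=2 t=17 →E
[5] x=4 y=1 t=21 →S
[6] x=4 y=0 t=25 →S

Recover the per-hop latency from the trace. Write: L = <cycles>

L = 4

From hop 0 (1) to hop 1 (5): +4 cycles.
That increment is L by definition: L = 4.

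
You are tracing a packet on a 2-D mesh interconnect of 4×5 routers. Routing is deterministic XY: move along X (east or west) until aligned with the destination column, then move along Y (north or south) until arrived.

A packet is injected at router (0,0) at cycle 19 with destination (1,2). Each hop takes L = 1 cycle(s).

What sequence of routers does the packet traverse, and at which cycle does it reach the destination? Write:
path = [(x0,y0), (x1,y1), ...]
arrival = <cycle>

path = [(0,0), (1,0), (1,1), (1,2)]
arrival = 22

  0. router=(0,0) cycle=19 (inject)
  1. router=(1,0) cycle=20 dir=E
  2. router=(1,1) cycle=21 dir=N
  3. router=(1,2) cycle=22 dir=N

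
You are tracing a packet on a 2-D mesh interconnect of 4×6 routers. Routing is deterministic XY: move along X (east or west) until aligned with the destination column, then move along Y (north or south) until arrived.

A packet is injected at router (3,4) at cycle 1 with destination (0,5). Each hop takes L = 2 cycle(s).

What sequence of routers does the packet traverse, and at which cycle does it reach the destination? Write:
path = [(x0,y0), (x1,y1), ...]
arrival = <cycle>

path = [(3,4), (2,4), (1,4), (0,4), (0,5)]
arrival = 9

[0] x=3 y=4 t=1
[1] x=2 y=4 t=3 →W
[2] x=1 y=4 t=5 →W
[3] x=0 y=4 t=7 →W
[4] x=0 y=5 t=9 →N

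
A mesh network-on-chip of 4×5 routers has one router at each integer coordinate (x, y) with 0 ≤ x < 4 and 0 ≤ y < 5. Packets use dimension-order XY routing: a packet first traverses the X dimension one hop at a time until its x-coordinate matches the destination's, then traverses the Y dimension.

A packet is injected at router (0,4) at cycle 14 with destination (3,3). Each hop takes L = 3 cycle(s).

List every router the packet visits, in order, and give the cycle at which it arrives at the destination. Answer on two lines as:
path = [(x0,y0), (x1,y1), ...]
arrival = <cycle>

  0. router=(0,4) cycle=14 (inject)
  1. router=(1,4) cycle=17 dir=E
  2. router=(2,4) cycle=20 dir=E
  3. router=(3,4) cycle=23 dir=E
  4. router=(3,3) cycle=26 dir=S

path = [(0,4), (1,4), (2,4), (3,4), (3,3)]
arrival = 26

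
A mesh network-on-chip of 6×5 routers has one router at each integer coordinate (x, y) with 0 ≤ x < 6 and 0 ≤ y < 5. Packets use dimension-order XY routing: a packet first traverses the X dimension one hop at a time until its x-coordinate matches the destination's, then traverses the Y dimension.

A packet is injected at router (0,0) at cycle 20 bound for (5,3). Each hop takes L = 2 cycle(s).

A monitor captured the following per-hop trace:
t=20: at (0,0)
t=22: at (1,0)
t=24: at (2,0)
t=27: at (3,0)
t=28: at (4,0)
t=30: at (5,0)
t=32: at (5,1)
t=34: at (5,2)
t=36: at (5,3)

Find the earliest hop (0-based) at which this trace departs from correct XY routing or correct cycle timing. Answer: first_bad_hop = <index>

check 1→ d=(1,0) cyc+2: ok
check 2→ d=(1,0) cyc+2: ok
check 3→ d=(1,0) cyc+3: BAD: Δcyc=3≠L

first_bad_hop = 3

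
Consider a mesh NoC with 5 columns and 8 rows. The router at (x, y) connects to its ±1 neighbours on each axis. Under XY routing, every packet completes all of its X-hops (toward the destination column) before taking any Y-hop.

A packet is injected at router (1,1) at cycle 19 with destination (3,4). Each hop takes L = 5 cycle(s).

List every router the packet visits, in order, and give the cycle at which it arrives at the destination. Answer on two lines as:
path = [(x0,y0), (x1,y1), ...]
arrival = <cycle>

#0 — 1,1 | c19
#1 — 2,1 | c24 | E
#2 — 3,1 | c29 | E
#3 — 3,2 | c34 | N
#4 — 3,3 | c39 | N
#5 — 3,4 | c44 | N

path = [(1,1), (2,1), (3,1), (3,2), (3,3), (3,4)]
arrival = 44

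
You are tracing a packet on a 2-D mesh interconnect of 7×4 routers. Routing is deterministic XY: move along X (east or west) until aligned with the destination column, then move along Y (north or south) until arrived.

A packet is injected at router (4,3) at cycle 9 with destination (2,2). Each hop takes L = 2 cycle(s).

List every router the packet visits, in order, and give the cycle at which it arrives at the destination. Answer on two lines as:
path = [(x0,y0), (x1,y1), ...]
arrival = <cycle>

src (4,3)  cyc=9
W→(3,3)  cyc=11
W→(2,3)  cyc=13
S→(2,2)  cyc=15

path = [(4,3), (3,3), (2,3), (2,2)]
arrival = 15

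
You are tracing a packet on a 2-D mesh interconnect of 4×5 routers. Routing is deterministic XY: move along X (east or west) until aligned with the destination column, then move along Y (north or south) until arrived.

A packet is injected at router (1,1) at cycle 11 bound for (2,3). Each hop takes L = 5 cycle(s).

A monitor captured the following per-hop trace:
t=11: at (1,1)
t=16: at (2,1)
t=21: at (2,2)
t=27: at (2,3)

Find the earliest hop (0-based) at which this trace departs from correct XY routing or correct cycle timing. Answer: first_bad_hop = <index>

  1: Δx=+1 Δy=+0 Δt=5 [ok]
  2: Δx=+0 Δy=+1 Δt=5 [ok]
  3: Δx=+0 Δy=+1 Δt=6 [BAD: Δcyc=6≠L]

first_bad_hop = 3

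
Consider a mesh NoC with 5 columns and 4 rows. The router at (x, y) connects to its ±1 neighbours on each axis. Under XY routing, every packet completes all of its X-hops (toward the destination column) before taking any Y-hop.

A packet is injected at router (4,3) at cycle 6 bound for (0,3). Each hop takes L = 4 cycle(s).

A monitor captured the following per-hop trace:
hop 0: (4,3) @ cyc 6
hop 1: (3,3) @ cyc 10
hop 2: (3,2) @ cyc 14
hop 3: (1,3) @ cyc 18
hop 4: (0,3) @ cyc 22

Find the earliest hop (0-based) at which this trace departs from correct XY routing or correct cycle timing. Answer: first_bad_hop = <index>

  1: Δx=-1 Δy=+0 Δt=4 [ok]
  2: Δx=+0 Δy=-1 Δt=4 [BAD: Y-move but x=3≠0]

first_bad_hop = 2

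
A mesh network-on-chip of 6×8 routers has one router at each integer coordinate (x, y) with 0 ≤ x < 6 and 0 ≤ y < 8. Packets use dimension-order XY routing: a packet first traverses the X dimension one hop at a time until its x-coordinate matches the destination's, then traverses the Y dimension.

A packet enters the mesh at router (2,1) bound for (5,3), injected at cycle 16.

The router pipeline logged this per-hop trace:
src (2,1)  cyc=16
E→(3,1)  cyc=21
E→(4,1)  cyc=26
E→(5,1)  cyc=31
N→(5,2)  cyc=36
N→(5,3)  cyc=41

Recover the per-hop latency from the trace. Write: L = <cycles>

L = 5

From hop 0 (16) to hop 1 (21): +5 cycles.
That increment is L by definition: L = 5.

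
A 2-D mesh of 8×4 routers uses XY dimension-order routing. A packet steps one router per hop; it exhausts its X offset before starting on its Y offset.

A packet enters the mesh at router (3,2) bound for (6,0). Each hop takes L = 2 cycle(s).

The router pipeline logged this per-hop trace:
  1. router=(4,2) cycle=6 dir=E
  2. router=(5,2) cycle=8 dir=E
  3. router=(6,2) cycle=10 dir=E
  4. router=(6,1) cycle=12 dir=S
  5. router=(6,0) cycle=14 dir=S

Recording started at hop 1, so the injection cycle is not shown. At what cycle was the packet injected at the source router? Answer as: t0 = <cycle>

cyc[1] = 6 and cyc[k] = t0 + k·L for every k.
Subtract one hop: t0 = 6 − 2 = 4.

t0 = 4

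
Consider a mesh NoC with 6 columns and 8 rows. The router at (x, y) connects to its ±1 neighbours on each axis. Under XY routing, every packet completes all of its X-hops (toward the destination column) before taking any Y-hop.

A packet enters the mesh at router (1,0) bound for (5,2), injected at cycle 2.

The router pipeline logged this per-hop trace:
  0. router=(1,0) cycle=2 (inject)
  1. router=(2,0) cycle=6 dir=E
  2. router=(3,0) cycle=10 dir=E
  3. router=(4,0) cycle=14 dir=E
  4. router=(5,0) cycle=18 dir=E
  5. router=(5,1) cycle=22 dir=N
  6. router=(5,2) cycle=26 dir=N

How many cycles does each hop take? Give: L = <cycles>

L = 4

Δcyc across hop 0→1: 6 − 2 = 4.
One hop costs L cycles, so L = 4.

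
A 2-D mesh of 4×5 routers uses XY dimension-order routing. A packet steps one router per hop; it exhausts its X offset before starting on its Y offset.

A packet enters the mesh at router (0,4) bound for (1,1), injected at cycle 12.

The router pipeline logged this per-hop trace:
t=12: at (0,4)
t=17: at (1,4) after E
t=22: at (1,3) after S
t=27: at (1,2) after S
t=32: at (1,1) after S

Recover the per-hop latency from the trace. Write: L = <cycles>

From hop 0 (12) to hop 1 (17): +5 cycles.
One hop costs L cycles, so L = 5.

L = 5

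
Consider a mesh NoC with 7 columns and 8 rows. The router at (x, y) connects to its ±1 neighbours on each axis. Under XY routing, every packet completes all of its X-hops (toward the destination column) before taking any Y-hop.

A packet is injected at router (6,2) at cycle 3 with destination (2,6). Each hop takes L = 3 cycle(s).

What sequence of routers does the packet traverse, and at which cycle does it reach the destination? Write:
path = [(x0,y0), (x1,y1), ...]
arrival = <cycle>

  0. router=(6,2) cycle=3 (inject)
  1. router=(5,2) cycle=6 dir=W
  2. router=(4,2) cycle=9 dir=W
  3. router=(3,2) cycle=12 dir=W
  4. router=(2,2) cycle=15 dir=W
  5. router=(2,3) cycle=18 dir=N
  6. router=(2,4) cycle=21 dir=N
  7. router=(2,5) cycle=24 dir=N
  8. router=(2,6) cycle=27 dir=N

path = [(6,2), (5,2), (4,2), (3,2), (2,2), (2,3), (2,4), (2,5), (2,6)]
arrival = 27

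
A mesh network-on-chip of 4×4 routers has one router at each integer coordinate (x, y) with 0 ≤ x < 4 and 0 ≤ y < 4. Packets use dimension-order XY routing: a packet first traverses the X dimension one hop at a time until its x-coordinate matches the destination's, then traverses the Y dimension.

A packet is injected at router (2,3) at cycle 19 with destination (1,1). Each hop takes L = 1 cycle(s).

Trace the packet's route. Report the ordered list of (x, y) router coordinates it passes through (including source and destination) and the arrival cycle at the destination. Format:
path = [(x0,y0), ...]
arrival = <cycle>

path = [(2,3), (1,3), (1,2), (1,1)]
arrival = 22

  0. router=(2,3) cycle=19 (inject)
  1. router=(1,3) cycle=20 dir=W
  2. router=(1,2) cycle=21 dir=S
  3. router=(1,1) cycle=22 dir=S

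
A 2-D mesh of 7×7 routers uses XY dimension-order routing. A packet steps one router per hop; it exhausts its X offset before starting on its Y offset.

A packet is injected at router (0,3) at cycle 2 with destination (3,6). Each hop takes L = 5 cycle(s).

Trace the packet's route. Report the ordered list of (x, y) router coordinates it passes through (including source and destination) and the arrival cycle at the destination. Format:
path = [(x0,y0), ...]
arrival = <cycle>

path = [(0,3), (1,3), (2,3), (3,3), (3,4), (3,5), (3,6)]
arrival = 32

t=2: at (0,3)
t=7: at (1,3) after E
t=12: at (2,3) after E
t=17: at (3,3) after E
t=22: at (3,4) after N
t=27: at (3,5) after N
t=32: at (3,6) after N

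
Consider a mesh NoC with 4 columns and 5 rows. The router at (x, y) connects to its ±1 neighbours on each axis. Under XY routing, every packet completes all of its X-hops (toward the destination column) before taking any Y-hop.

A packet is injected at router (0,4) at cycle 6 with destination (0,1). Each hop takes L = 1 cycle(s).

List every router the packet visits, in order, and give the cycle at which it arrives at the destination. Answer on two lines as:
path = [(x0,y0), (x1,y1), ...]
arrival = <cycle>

path = [(0,4), (0,3), (0,2), (0,1)]
arrival = 9

[0] x=0 y=4 t=6
[1] x=0 y=3 t=7 →S
[2] x=0 y=2 t=8 →S
[3] x=0 y=1 t=9 →S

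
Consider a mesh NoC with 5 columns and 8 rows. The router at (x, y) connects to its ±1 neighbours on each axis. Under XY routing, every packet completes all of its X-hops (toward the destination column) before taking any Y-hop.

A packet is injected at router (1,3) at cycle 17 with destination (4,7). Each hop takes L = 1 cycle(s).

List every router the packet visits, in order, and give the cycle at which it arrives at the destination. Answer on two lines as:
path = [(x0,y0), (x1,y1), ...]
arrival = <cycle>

path = [(1,3), (2,3), (3,3), (4,3), (4,4), (4,5), (4,6), (4,7)]
arrival = 24

hop 0: (1,3) @ cyc 17
hop 1: (2,3) @ cyc 18  [E]
hop 2: (3,3) @ cyc 19  [E]
hop 3: (4,3) @ cyc 20  [E]
hop 4: (4,4) @ cyc 21  [N]
hop 5: (4,5) @ cyc 22  [N]
hop 6: (4,6) @ cyc 23  [N]
hop 7: (4,7) @ cyc 24  [N]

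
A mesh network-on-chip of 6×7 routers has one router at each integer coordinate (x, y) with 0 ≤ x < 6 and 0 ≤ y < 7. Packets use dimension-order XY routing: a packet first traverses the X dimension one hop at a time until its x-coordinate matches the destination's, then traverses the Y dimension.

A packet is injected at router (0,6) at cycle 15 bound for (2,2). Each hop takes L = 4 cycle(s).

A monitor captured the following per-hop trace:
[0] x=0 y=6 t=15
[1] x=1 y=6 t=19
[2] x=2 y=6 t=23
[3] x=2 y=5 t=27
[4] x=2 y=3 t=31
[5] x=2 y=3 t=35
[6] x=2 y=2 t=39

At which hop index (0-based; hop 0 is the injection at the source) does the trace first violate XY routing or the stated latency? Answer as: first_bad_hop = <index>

check 1→ d=(1,0) cyc+4: ok
check 2→ d=(1,0) cyc+4: ok
check 3→ d=(0,-1) cyc+4: ok
check 4→ d=(0,-2) cyc+4: BAD: non-unit step

first_bad_hop = 4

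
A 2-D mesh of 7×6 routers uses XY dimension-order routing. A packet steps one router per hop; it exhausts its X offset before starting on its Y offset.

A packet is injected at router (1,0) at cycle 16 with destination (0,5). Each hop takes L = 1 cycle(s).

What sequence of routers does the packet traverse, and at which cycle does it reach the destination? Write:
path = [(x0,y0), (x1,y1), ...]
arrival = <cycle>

path = [(1,0), (0,0), (0,1), (0,2), (0,3), (0,4), (0,5)]
arrival = 22

  0. router=(1,0) cycle=16 (inject)
  1. router=(0,0) cycle=17 dir=W
  2. router=(0,1) cycle=18 dir=N
  3. router=(0,2) cycle=19 dir=N
  4. router=(0,3) cycle=20 dir=N
  5. router=(0,4) cycle=21 dir=N
  6. router=(0,5) cycle=22 dir=N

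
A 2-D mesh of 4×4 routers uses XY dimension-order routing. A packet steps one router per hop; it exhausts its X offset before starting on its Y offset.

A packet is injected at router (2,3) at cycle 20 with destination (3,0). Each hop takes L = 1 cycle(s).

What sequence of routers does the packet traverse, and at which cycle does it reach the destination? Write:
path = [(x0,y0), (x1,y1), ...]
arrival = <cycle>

hop 0: (2,3) @ cyc 20
hop 1: (3,3) @ cyc 21  [E]
hop 2: (3,2) @ cyc 22  [S]
hop 3: (3,1) @ cyc 23  [S]
hop 4: (3,0) @ cyc 24  [S]

path = [(2,3), (3,3), (3,2), (3,1), (3,0)]
arrival = 24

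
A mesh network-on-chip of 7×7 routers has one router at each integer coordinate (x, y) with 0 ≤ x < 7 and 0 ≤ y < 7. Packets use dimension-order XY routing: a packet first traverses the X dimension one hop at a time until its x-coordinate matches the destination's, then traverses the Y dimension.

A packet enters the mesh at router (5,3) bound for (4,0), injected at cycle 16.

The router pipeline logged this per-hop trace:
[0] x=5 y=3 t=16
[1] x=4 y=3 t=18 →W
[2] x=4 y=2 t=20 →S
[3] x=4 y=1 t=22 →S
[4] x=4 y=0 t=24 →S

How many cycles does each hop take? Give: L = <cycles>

cyc[1] − cyc[0] = 18 − 16 = 2.
Each hop adds L, hence L = 2.

L = 2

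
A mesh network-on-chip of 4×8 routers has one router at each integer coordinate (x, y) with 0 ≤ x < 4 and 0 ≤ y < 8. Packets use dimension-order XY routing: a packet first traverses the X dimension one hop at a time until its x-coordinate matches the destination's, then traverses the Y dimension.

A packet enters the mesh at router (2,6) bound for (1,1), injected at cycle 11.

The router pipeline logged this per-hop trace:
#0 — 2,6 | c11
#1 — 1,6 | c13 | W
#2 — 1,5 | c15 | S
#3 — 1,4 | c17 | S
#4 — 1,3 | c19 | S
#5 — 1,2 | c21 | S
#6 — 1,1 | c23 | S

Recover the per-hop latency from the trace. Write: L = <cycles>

L = 2

Between hops 0 and 1 the cycle counter advances 13 − 11 = 2.
Each hop adds L, hence L = 2.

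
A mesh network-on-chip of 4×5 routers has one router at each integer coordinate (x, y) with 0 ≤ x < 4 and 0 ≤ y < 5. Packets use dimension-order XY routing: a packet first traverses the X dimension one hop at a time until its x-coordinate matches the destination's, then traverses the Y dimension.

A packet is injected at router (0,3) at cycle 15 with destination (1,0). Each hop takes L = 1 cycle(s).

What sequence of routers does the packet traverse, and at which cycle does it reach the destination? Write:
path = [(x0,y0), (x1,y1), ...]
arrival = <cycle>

t=15: at (0,3)
t=16: at (1,3) after E
t=17: at (1,2) after S
t=18: at (1,1) after S
t=19: at (1,0) after S

path = [(0,3), (1,3), (1,2), (1,1), (1,0)]
arrival = 19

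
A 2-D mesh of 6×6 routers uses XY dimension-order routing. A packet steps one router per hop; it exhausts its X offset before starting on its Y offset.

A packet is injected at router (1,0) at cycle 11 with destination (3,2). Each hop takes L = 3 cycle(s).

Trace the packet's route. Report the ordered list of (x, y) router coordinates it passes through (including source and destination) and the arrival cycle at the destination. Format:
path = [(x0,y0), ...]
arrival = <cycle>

path = [(1,0), (2,0), (3,0), (3,1), (3,2)]
arrival = 23

[0] x=1 y=0 t=11
[1] x=2 y=0 t=14 →E
[2] x=3 y=0 t=17 →E
[3] x=3 y=1 t=20 →N
[4] x=3 y=2 t=23 →N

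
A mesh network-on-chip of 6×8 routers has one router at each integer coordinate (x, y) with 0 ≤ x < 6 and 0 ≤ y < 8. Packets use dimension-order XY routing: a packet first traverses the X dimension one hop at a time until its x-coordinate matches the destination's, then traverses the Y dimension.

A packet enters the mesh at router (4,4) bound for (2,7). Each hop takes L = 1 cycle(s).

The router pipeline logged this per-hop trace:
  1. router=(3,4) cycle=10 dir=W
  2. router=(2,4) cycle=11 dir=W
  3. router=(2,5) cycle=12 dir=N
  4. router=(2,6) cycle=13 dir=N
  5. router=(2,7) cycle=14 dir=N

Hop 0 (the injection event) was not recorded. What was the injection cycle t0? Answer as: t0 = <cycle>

cyc[1] = 10 and cyc[k] = t0 + k·L for every k.
t0 = cyc[1] − L = 10 − 1 = 9.

t0 = 9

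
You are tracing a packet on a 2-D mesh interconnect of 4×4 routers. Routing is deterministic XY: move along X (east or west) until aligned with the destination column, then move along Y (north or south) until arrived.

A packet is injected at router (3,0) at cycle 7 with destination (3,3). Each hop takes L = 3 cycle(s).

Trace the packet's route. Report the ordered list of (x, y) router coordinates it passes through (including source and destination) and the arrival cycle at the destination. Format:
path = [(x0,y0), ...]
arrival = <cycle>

hop 0: (3,0) @ cyc 7
hop 1: (3,1) @ cyc 10  [N]
hop 2: (3,2) @ cyc 13  [N]
hop 3: (3,3) @ cyc 16  [N]

path = [(3,0), (3,1), (3,2), (3,3)]
arrival = 16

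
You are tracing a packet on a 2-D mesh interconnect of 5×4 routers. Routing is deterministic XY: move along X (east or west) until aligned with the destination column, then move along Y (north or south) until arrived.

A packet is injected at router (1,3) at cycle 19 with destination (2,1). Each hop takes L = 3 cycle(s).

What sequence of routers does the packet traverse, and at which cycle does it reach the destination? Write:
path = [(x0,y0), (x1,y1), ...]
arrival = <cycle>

[0] x=1 y=3 t=19
[1] x=2 y=3 t=22 →E
[2] x=2 y=2 t=25 →S
[3] x=2 y=1 t=28 →S

path = [(1,3), (2,3), (2,2), (2,1)]
arrival = 28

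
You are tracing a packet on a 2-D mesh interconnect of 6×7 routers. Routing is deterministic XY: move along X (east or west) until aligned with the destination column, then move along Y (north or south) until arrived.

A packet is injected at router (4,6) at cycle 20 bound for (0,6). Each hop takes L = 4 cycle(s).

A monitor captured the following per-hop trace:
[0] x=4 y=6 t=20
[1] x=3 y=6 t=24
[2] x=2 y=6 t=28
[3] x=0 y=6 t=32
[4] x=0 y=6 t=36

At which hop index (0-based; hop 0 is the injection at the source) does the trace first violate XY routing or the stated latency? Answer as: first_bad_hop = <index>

hop 1: step (-1,+0), +4 cyc — ok
hop 2: step (-1,+0), +4 cyc — ok
hop 3: step (-2,+0), +4 cyc — BAD: non-unit step

first_bad_hop = 3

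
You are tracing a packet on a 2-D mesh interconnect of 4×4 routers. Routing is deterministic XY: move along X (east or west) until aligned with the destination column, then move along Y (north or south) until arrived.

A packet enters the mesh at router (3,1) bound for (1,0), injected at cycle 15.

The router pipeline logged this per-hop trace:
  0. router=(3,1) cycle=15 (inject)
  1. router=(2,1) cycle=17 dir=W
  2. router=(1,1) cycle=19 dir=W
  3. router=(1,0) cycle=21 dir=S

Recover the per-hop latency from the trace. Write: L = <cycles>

L = 2

Δcyc across hop 0→1: 17 − 15 = 2.
One hop costs L cycles, so L = 2.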